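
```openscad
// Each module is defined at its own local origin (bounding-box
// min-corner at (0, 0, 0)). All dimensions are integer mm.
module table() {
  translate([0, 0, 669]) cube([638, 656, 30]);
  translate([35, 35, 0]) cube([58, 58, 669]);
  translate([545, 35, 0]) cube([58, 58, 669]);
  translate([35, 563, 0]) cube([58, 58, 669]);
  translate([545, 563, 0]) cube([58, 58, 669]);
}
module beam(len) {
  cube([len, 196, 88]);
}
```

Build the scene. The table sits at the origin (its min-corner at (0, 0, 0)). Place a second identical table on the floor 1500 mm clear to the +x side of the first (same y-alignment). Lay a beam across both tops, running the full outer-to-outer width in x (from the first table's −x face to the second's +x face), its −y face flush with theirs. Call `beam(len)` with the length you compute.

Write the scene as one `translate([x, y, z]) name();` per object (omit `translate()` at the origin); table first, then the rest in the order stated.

table();
translate([2138, 0, 0]) table();
translate([0, 0, 699]) beam(2776);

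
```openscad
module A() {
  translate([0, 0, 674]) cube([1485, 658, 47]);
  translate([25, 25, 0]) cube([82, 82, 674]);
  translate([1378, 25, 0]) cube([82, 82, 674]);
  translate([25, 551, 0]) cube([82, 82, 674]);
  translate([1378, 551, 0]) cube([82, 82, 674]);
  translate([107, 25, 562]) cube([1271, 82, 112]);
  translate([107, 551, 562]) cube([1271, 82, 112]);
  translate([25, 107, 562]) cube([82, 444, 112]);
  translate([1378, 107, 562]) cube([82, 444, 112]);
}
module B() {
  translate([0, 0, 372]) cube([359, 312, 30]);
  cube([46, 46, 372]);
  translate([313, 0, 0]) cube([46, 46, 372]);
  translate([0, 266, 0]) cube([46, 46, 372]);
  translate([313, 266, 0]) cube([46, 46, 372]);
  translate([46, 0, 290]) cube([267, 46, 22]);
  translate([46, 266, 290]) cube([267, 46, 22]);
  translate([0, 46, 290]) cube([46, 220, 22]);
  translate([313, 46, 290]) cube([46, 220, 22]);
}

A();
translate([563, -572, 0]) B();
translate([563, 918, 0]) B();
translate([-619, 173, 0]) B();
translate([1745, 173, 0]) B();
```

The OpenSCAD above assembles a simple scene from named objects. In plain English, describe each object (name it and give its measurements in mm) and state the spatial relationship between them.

A is a rectangular dining table. The top is 1485×658×47 mm with its upper surface at z = 721 mm. It stands on four 82×82 mm square legs, each inset 25 mm from the nearest pair of top edges, running from the floor to the underside of the top. Four apron rails, 82 mm thick and 112 mm tall, run between adjacent legs with their top edges flush with the underside of the top and their outer faces flush with the legs' outer faces.

B is a four-legged stool. The seat is 359×312 mm, 30 mm thick, top at z = 402 mm. It stands on four square legs, each 46×46 mm in cross-section, from z = 0 to the seat underside, each flush with a corner of the seat. Four stretchers, 46 mm wide and 22 mm tall, connect adjacent legs with their undersides at z = 290 mm, each running between the inner faces of the legs it joins and aligned with the legs' outer faces on the other axis.

Four stools sit around the table at the −y, +y, −x, +x sides.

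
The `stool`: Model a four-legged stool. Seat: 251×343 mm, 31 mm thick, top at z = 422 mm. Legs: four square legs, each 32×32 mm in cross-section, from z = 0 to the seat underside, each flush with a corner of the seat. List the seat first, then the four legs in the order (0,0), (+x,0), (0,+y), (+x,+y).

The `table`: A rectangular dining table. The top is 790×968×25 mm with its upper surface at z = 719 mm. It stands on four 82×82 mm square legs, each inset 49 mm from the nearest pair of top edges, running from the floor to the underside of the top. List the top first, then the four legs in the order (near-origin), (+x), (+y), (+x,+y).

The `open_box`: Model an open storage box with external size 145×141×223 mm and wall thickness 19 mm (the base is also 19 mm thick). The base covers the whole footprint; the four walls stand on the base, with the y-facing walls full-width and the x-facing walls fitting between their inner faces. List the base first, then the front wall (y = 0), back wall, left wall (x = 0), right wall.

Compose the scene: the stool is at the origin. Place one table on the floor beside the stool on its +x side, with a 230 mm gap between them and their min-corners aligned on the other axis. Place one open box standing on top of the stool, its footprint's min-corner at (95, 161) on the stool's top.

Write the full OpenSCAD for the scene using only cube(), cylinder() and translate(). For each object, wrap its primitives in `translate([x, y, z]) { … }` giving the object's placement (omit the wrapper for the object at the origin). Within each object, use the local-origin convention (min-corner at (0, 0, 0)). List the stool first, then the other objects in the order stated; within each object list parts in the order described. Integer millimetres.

translate([0, 0, 391]) cube([251, 343, 31]);
cube([32, 32, 391]);
translate([219, 0, 0]) cube([32, 32, 391]);
translate([0, 311, 0]) cube([32, 32, 391]);
translate([219, 311, 0]) cube([32, 32, 391]);
translate([481, 0, 0]) {
  translate([0, 0, 694]) cube([790, 968, 25]);
  translate([49, 49, 0]) cube([82, 82, 694]);
  translate([659, 49, 0]) cube([82, 82, 694]);
  translate([49, 837, 0]) cube([82, 82, 694]);
  translate([659, 837, 0]) cube([82, 82, 694]);
}
translate([95, 161, 422]) {
  cube([145, 141, 19]);
  translate([0, 0, 19]) cube([145, 19, 204]);
  translate([0, 122, 19]) cube([145, 19, 204]);
  translate([0, 19, 19]) cube([19, 103, 204]);
  translate([126, 19, 19]) cube([19, 103, 204]);
}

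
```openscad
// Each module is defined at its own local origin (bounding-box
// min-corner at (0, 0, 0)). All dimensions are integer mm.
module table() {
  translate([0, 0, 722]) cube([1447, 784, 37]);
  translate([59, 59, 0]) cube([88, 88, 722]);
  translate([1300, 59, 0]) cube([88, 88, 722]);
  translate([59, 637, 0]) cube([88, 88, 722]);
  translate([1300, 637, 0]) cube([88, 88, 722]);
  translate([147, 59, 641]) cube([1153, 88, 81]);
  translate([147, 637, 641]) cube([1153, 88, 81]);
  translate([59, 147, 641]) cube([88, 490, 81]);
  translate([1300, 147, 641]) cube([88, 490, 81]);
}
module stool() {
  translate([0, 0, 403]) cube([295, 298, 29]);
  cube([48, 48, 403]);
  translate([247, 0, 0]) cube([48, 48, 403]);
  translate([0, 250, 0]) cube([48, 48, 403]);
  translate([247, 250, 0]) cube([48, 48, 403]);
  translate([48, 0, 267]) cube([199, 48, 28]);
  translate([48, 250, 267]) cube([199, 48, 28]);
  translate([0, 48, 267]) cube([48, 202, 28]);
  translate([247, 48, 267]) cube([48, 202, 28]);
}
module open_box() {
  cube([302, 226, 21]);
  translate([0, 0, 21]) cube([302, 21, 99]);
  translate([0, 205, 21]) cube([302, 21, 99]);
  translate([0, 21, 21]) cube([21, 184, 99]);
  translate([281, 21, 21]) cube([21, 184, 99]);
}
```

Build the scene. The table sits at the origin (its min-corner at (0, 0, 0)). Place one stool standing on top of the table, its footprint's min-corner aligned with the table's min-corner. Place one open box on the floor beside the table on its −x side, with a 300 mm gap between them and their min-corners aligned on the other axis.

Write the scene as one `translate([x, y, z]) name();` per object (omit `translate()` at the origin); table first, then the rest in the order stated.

table();
translate([0, 0, 759]) stool();
translate([-602, 0, 0]) open_box();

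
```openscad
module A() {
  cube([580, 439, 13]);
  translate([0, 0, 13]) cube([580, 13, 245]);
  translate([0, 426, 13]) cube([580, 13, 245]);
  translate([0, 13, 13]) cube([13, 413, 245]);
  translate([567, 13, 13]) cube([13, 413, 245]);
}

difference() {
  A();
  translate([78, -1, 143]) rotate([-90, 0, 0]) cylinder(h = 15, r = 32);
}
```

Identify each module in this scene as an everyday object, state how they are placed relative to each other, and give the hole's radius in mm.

A is an open box. The open box has a circular hole through its front wall. The hole's radius is 32 mm.

The subtracted cylinder has r = 32 mm.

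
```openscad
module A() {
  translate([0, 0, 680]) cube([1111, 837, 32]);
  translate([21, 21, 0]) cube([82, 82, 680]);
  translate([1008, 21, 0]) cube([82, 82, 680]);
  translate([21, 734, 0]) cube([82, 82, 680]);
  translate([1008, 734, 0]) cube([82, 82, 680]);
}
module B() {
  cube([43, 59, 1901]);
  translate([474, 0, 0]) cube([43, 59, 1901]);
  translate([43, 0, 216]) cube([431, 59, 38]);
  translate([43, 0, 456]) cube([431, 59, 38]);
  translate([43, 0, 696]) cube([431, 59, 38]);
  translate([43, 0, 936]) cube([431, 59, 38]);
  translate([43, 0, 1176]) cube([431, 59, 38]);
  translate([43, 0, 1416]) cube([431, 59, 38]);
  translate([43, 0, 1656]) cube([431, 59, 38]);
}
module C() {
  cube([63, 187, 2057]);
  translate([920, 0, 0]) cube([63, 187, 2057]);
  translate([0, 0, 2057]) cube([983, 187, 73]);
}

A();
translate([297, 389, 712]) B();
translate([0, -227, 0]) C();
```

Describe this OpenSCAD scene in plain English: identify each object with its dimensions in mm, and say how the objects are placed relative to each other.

A is a rectangular dining table. The top is 1111×837×32 mm with its upper surface at z = 712 mm. It stands on four 82×82 mm square legs, each inset 21 mm from the nearest pair of top edges, running from the floor to the underside of the top.

B is a wooden ladder with two side rails of 43×59 mm section and 1901 mm height, set 517 mm apart overall. Between them run 7 rectangular rungs (59 mm deep, 38 mm thick), front faces flush with the rails' −y face. The bottom of the first rung is 216 mm above the floor and each subsequent rung is 240 mm higher than the one below.

C is a rectangular door frame: two vertical jambs of 63×187 mm section, 2057 mm tall, with a clear opening 857 mm wide between their inner faces. A header 73 mm tall and 187 mm deep lies on top of the jambs and spans the full outside width.

The ladder is on top of the table, centred. The door frame is on the floor beside the table on its −y side.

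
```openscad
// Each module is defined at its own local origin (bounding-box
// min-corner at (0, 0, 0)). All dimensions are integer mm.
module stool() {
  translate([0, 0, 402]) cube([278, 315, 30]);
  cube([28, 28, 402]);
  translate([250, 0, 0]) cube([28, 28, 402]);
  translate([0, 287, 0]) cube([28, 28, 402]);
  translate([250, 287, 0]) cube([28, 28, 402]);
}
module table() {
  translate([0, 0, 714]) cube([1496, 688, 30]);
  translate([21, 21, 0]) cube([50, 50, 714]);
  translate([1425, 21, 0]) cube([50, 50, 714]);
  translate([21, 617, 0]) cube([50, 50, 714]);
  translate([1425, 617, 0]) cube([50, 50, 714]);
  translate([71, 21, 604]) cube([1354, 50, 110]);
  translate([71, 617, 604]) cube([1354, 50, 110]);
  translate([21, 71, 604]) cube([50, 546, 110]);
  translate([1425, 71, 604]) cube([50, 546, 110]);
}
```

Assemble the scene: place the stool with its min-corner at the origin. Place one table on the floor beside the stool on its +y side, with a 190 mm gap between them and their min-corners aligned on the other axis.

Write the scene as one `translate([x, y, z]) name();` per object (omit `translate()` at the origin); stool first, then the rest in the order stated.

stool();
translate([0, 505, 0]) table();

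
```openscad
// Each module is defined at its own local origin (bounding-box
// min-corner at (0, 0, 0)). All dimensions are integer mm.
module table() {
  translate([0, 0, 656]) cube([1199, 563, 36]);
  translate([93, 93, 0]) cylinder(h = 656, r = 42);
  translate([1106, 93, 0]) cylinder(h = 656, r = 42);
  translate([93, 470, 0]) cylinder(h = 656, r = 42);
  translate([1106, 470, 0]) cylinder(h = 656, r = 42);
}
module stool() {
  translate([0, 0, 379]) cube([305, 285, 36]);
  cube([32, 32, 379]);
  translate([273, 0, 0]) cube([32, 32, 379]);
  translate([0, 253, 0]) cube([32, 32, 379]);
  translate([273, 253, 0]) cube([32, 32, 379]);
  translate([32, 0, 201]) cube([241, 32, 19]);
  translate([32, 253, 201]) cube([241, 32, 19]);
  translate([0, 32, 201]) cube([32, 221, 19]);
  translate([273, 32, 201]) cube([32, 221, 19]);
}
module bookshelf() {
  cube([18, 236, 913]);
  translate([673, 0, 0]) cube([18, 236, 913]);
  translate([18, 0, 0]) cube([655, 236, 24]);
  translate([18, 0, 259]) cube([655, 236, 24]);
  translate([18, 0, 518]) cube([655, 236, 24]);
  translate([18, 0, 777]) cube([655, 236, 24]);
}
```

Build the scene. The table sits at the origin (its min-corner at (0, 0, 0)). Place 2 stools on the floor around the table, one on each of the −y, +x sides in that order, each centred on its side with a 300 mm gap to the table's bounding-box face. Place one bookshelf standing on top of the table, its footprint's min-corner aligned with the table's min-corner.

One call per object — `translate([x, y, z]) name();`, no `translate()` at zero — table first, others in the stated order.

table();
translate([447, -585, 0]) stool();
translate([1499, 139, 0]) stool();
translate([0, 0, 692]) bookshelf();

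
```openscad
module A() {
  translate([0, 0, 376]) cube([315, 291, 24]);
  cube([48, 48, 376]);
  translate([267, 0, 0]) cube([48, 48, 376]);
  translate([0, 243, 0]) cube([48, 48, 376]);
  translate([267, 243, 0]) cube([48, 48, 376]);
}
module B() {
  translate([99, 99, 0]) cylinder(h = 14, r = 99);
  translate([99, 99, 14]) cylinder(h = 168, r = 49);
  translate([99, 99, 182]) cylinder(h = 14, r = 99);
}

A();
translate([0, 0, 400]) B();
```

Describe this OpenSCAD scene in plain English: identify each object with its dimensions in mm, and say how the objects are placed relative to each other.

A is a simple wooden stool: a rectangular seat 315 mm (x) by 291 mm (y), 24 mm thick, top face at z = 400 mm, on four square legs, each 48×48 mm in cross-section. The legs rest on z = 0, each flush with a corner of the seat.

B is a spool: two coaxial disc flanges of radius 99 mm and thickness 14 mm, joined by a core cylinder of radius 49 mm and height 168 mm. The lower flange rests on z = 0 and the three cylinders share a vertical axis.

The spool is on top of the stool.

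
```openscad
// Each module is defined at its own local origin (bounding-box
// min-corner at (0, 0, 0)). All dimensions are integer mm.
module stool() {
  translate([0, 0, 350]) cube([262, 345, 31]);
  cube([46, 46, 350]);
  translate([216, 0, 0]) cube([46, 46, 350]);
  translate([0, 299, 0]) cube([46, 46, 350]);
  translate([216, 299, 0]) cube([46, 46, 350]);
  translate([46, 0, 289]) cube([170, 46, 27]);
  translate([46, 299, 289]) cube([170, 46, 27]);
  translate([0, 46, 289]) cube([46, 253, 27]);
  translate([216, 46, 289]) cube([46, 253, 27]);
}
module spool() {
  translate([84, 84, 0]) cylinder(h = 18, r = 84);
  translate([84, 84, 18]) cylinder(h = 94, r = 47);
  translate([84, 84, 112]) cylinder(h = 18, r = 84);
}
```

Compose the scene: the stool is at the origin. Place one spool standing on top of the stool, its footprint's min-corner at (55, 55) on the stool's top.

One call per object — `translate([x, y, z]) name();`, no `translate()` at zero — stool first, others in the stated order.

stool();
translate([55, 55, 381]) spool();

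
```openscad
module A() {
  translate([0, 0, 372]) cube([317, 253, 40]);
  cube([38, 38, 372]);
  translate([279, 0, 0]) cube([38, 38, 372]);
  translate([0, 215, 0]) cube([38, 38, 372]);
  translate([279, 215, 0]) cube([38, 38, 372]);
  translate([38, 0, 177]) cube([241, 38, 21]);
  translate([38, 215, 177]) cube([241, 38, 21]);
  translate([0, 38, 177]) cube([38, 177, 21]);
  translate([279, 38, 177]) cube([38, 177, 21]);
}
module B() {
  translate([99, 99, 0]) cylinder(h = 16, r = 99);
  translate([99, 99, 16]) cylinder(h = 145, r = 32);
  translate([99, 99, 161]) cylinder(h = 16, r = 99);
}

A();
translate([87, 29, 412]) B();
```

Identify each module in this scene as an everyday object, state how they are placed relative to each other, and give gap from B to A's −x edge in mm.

A is a stool. B is a spool. The spool is on top of the stool. The gap from the spool to the stool's −x edge is 87 mm.

The spool's min-x is at 87; the stool's min-x is 0; gap = 87 mm.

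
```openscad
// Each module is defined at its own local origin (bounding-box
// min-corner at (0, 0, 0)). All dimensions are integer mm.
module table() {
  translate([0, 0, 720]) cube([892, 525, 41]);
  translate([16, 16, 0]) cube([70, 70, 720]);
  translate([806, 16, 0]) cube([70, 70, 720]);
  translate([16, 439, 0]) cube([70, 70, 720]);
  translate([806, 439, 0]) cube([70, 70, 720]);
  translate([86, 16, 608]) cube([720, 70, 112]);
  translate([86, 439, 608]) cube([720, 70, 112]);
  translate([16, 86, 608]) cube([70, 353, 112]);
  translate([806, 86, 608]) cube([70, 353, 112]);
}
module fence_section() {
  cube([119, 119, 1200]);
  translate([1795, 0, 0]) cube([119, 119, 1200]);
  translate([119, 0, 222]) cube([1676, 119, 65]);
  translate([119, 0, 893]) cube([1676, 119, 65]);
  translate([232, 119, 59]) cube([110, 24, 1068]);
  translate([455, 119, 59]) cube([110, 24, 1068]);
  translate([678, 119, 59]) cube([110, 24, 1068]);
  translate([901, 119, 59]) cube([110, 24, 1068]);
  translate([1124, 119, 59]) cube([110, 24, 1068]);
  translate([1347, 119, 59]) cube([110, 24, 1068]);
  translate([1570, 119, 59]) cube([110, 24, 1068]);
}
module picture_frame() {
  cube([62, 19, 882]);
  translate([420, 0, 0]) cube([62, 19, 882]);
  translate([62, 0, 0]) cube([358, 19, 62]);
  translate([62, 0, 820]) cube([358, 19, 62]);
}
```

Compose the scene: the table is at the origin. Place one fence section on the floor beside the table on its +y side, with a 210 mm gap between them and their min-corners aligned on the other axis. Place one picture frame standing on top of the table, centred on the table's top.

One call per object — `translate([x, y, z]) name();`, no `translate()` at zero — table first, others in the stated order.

table();
translate([0, 735, 0]) fence_section();
translate([205, 253, 761]) picture_frame();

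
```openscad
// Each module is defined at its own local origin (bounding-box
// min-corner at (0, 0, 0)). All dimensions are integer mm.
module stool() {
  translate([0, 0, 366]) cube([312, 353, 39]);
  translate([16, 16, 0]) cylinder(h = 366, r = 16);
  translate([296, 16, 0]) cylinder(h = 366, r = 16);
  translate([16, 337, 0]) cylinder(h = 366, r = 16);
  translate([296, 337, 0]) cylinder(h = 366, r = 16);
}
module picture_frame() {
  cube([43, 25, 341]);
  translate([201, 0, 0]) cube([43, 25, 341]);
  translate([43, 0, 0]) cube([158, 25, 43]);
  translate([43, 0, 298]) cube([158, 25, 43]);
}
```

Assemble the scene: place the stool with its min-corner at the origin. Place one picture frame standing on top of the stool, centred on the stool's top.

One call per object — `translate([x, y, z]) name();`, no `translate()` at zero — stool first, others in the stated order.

stool();
translate([34, 164, 405]) picture_frame();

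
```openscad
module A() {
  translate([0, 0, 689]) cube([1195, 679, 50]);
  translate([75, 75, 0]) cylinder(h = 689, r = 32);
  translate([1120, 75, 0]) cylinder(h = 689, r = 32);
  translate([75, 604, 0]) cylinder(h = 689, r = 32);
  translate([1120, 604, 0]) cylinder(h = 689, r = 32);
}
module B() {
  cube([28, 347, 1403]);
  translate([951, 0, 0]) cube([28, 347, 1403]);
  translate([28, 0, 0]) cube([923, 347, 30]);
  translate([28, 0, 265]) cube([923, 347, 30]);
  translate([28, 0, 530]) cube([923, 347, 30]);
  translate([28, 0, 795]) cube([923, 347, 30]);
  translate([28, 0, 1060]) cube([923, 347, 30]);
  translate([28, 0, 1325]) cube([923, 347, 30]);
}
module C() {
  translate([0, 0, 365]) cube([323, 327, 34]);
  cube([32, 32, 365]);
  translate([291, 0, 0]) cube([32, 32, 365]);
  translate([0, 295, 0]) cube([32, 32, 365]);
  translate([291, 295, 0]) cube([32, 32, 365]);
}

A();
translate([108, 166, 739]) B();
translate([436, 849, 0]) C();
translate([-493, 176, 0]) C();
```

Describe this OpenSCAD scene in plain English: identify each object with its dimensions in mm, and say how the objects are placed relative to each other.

A is a rectangular dining table. The top is 1195×679×50 mm with its upper surface at z = 739 mm. It stands on four round legs of 64 mm diameter, each leg's bounding box inset 43 mm from the nearest pair of top edges, running from the floor to the underside of the top.

B is an open bookshelf. Two side panels, each 28 mm thick, 347 mm deep and 1403 mm tall, stand 979 mm apart (outside-to-outside). Between them sit 6 shelves, each 30 mm thick and 347 mm deep, spanning the full gap between the sides. The bottom shelf rests on the floor (its underside at z = 0) and the clear gap between one shelf's top and the next shelf's underside is 235 mm.

C is a simple wooden stool: a rectangular seat 323 mm (x) by 327 mm (y), 34 mm thick, top face at z = 399 mm, on four square legs, each 32×32 mm in cross-section. The legs rest on z = 0, each flush with a corner of the seat.

The bookshelf is on top of the table, centred. Two stools sit around the table at the +y, −x sides.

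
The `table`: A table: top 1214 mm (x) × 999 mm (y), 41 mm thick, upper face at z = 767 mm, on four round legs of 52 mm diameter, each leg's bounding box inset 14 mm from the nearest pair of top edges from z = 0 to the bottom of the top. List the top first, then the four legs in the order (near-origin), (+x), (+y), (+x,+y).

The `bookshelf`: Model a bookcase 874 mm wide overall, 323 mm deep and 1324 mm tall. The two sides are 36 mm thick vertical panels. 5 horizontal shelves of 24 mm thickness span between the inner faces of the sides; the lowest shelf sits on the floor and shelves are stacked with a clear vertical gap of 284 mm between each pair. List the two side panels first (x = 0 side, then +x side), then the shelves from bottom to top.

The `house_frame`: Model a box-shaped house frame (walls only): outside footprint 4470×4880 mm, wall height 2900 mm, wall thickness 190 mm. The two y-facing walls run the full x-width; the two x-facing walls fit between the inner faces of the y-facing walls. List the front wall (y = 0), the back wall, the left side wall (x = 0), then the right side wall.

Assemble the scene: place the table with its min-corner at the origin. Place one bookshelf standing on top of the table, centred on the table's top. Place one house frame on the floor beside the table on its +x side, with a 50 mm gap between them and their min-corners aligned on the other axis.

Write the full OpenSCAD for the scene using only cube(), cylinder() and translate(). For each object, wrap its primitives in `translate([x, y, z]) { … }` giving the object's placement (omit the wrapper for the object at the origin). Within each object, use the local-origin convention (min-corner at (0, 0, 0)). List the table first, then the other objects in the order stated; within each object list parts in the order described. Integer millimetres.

translate([0, 0, 726]) cube([1214, 999, 41]);
translate([40, 40, 0]) cylinder(h = 726, r = 26);
translate([1174, 40, 0]) cylinder(h = 726, r = 26);
translate([40, 959, 0]) cylinder(h = 726, r = 26);
translate([1174, 959, 0]) cylinder(h = 726, r = 26);
translate([170, 338, 767]) {
  cube([36, 323, 1324]);
  translate([838, 0, 0]) cube([36, 323, 1324]);
  translate([36, 0, 0]) cube([802, 323, 24]);
  translate([36, 0, 308]) cube([802, 323, 24]);
  translate([36, 0, 616]) cube([802, 323, 24]);
  translate([36, 0, 924]) cube([802, 323, 24]);
  translate([36, 0, 1232]) cube([802, 323, 24]);
}
translate([1264, 0, 0]) {
  cube([4470, 190, 2900]);
  translate([0, 4690, 0]) cube([4470, 190, 2900]);
  translate([0, 190, 0]) cube([190, 4500, 2900]);
  translate([4280, 190, 0]) cube([190, 4500, 2900]);
}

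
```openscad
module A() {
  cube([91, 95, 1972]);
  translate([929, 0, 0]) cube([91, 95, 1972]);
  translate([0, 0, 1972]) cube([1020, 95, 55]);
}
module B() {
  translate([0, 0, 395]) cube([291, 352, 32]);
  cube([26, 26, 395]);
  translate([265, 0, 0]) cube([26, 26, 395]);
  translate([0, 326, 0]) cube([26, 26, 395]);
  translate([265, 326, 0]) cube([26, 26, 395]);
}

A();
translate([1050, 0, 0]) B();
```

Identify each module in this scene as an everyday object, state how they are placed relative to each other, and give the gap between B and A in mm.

The stool's nearest face is 30 mm from the door frame's +x face.

A is a door frame. B is a stool. The stool is on the floor beside the door frame on its +x side. The gap between the stool and the door frame is 30 mm.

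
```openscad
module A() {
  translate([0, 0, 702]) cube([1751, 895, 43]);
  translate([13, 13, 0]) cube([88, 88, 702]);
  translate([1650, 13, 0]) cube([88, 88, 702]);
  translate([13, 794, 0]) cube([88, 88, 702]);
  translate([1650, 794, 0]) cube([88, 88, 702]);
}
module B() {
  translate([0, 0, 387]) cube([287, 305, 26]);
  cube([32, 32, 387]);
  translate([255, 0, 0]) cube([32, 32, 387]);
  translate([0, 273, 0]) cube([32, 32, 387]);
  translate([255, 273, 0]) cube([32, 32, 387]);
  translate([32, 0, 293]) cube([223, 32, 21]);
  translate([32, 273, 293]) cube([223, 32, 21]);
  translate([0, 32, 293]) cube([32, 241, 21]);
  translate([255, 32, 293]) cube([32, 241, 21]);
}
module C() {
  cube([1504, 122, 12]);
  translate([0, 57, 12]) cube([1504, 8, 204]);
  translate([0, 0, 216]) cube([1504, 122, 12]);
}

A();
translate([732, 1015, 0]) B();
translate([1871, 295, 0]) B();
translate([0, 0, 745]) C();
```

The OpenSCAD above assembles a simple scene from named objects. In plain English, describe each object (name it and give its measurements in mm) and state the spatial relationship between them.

A is a table: top 1751 mm (x) × 895 mm (y), 43 mm thick, upper face at z = 745 mm, on four 88×88 mm square legs, each inset 13 mm from the nearest pair of top edges, running from z = 0 to the bottom of the top.

B is a four-legged stool. The seat is a 287×305×26 mm slab whose top surface is at z = 413 mm; four square legs, each 32×32 mm in cross-section, run from the floor (z = 0) to the underside of the seat, each flush with a corner of the seat. Four stretchers, 32 mm wide and 21 mm tall, connect adjacent legs with their undersides at z = 293 mm, each running between the inner faces of the legs it joins and aligned with the legs' outer faces on the other axis.

C is an I-beam lying along x, 1504 mm long. Overall section height 228 mm. Two flanges 122 mm wide (y) and 12 mm thick, one on the floor and one at the top; a web 8 mm thick runs between them, centred on the flange width.

Two stools sit around the table at the +y, +x sides. The I-beam is on top of the table.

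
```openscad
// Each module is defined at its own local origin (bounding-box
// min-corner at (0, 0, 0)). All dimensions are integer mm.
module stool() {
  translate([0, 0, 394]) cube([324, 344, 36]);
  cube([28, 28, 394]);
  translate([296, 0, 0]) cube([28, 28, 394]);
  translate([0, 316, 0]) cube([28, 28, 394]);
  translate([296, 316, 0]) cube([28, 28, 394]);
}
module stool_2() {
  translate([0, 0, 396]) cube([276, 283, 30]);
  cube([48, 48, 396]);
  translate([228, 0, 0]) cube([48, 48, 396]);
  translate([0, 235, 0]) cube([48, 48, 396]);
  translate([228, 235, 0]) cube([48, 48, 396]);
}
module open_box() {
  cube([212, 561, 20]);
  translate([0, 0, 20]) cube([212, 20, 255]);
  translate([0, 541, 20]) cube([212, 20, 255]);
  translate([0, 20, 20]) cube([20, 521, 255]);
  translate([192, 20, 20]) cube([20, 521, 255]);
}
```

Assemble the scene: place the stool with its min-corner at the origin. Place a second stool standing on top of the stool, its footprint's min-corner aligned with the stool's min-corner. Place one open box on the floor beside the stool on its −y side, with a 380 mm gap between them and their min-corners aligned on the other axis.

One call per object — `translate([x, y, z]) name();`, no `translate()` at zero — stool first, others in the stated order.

stool();
translate([0, 0, 430]) stool_2();
translate([0, -941, 0]) open_box();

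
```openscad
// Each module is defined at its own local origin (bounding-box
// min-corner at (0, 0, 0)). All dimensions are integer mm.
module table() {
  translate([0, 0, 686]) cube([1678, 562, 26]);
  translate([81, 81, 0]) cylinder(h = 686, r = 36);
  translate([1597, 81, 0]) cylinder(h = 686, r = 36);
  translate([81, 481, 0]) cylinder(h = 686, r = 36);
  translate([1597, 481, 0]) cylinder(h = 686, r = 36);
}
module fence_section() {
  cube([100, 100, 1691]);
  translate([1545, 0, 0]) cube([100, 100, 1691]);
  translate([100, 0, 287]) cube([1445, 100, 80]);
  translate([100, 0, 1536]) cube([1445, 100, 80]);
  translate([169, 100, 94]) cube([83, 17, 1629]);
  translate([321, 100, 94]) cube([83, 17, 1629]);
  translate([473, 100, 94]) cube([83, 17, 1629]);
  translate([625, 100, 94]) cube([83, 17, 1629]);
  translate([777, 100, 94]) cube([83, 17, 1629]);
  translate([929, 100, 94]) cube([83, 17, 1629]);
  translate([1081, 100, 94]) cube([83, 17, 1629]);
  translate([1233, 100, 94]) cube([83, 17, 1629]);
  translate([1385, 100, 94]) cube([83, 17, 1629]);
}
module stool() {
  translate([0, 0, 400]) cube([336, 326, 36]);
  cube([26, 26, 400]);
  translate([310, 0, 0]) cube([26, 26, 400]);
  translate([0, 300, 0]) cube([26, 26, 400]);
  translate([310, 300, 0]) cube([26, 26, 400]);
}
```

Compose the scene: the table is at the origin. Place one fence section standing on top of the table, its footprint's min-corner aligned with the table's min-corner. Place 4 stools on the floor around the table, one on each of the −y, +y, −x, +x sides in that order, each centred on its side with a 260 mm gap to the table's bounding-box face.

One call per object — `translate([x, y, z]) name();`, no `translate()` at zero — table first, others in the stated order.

table();
translate([0, 0, 712]) fence_section();
translate([671, -586, 0]) stool();
translate([671, 822, 0]) stool();
translate([-596, 118, 0]) stool();
translate([1938, 118, 0]) stool();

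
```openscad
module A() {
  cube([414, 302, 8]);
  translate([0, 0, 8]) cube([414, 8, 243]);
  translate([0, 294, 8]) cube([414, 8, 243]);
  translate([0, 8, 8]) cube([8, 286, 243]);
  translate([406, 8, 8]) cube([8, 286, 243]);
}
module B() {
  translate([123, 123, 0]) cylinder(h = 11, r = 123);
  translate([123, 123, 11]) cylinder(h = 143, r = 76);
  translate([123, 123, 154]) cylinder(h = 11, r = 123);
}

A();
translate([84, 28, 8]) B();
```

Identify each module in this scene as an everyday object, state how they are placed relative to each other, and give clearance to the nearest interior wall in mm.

Clearances: x = 76, y = 20; minimum 20 mm.

A is an open box. B is a spool. The spool sits inside the open box, centred. The clearance to the nearest interior wall is 20 mm.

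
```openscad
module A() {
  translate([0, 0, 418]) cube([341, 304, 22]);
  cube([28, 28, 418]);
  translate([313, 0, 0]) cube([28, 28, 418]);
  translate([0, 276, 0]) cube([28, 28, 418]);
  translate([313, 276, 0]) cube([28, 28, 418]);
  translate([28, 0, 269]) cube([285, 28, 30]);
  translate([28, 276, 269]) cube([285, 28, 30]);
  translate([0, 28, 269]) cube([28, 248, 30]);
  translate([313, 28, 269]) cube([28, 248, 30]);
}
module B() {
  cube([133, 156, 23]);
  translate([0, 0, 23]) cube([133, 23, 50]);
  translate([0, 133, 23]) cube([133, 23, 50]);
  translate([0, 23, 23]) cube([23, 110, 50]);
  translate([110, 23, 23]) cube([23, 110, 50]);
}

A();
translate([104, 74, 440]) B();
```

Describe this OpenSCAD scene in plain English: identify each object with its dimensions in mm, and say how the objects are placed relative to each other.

A is a simple wooden stool: a rectangular seat 341 mm (x) by 304 mm (y), 22 mm thick, top face at z = 440 mm, on four square legs, each 28×28 mm in cross-section. The legs rest on z = 0, each flush with a corner of the seat. Four stretchers, 28 mm wide and 30 mm tall, connect adjacent legs with their undersides at z = 269 mm, each running between the inner faces of the legs it joins and aligned with the legs' outer faces on the other axis.

B is an open-topped rectangular box: outside dimensions 133×156×73 mm, with a uniform wall and base thickness of 23 mm. The base is a full 133×156 slab on the floor; four walls sit on top of the base. The front and back walls (the −y and +y sides) span the full width; the two side walls fit between them.

The open box is on top of the stool, centred.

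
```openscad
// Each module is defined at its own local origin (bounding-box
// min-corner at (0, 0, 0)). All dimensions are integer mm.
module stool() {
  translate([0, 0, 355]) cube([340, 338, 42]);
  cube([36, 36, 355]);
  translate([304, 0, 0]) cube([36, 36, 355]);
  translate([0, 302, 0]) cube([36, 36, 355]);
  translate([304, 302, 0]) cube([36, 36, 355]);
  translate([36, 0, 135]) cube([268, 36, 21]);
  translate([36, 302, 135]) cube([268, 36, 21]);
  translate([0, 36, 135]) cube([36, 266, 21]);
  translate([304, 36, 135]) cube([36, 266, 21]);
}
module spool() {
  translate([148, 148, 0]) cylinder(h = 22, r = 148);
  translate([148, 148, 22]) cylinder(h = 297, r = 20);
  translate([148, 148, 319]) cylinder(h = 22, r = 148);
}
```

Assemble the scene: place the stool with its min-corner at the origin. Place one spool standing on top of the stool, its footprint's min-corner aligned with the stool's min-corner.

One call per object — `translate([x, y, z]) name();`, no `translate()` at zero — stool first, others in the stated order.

stool();
translate([0, 0, 397]) spool();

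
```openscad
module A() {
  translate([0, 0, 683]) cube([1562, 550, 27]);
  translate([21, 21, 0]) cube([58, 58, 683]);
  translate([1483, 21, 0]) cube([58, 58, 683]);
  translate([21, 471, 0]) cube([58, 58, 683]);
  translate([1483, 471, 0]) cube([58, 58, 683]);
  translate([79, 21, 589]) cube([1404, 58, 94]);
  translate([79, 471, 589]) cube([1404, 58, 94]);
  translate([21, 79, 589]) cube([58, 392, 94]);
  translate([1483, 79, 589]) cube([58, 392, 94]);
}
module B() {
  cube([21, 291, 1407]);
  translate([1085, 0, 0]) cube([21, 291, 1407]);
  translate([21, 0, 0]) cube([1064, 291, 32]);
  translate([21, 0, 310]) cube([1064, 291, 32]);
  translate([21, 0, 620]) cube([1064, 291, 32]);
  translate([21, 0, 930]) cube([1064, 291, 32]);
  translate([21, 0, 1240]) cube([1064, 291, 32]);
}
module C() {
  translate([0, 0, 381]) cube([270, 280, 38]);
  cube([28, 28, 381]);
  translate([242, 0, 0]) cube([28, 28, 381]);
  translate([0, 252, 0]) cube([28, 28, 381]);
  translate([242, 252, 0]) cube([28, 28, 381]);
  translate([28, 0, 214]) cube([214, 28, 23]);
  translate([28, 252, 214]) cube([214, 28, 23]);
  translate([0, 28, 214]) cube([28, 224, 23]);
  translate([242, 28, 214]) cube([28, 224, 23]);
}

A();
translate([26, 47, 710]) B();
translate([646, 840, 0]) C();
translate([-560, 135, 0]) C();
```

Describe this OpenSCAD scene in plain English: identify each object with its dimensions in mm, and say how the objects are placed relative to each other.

A is a table with a 1562×550 mm rectangular top, 27 mm thick, top surface at z = 710 mm, supported by four 58×58 mm square legs, each inset 21 mm from the nearest pair of top edges, running from the floor. Four apron rails, 58 mm thick and 94 mm tall, run between adjacent legs with their top edges flush with the underside of the top and their outer faces flush with the legs' outer faces.

B is a bookshelf 1106 mm wide overall, 291 mm deep and 1407 mm tall. The two sides are 21 mm thick vertical panels. 5 horizontal shelves of 32 mm thickness span between the inner faces of the sides; the lowest shelf sits on the floor and shelves are stacked with a clear vertical gap of 278 mm between each pair.

C is a four-legged stool. The seat is a 270×280×38 mm slab whose top surface is at z = 419 mm; four square legs, each 28×28 mm in cross-section, run from the floor (z = 0) to the underside of the seat, each flush with a corner of the seat. Four stretchers, 28 mm wide and 23 mm tall, connect adjacent legs with their undersides at z = 214 mm, each running between the inner faces of the legs it joins and aligned with the legs' outer faces on the other axis.

The bookshelf is on top of the table. Two stools sit around the table at the +y, −x sides.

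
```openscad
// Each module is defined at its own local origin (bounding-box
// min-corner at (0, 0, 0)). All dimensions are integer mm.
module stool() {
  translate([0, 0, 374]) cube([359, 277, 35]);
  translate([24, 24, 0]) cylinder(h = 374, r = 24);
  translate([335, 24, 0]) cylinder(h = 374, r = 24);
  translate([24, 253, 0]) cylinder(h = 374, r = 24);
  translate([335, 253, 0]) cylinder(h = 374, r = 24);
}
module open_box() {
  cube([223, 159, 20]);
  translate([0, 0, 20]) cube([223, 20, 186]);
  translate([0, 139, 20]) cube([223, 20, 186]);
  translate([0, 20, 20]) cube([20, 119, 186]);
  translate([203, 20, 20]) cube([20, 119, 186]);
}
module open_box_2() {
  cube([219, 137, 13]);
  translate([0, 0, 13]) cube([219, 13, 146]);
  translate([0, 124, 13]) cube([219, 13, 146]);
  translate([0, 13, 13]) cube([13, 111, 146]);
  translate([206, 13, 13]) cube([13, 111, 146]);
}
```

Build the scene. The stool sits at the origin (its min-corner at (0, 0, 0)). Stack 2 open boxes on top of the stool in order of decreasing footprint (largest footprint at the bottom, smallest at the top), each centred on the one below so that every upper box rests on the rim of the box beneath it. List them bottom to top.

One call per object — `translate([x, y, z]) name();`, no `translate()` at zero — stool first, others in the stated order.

stool();
translate([68, 59, 409]) open_box();
translate([70, 70, 615]) open_box_2();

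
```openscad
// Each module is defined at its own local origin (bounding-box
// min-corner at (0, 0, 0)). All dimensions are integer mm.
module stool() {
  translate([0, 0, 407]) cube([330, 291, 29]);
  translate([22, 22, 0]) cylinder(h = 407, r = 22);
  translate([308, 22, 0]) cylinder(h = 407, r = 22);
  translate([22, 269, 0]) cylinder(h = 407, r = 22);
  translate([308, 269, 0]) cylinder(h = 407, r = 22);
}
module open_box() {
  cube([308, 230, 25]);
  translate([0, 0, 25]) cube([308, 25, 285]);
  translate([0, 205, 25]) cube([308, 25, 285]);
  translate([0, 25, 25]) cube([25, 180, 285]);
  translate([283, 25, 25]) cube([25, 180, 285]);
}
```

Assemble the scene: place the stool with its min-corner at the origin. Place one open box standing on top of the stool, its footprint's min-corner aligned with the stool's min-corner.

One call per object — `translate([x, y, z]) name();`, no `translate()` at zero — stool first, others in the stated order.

stool();
translate([0, 0, 436]) open_box();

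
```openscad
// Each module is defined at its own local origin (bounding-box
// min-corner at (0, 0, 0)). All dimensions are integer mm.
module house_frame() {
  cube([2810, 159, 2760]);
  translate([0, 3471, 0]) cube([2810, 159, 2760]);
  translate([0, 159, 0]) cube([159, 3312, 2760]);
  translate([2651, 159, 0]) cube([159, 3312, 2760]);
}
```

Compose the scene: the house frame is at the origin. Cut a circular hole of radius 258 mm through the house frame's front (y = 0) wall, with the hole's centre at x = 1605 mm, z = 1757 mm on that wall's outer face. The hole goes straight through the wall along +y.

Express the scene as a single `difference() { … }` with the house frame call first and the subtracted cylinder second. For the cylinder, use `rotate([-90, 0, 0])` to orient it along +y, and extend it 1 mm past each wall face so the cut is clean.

difference() {
  house_frame();
  translate([1605, -1, 1757]) rotate([-90, 0, 0]) cylinder(h = 161, r = 258);
}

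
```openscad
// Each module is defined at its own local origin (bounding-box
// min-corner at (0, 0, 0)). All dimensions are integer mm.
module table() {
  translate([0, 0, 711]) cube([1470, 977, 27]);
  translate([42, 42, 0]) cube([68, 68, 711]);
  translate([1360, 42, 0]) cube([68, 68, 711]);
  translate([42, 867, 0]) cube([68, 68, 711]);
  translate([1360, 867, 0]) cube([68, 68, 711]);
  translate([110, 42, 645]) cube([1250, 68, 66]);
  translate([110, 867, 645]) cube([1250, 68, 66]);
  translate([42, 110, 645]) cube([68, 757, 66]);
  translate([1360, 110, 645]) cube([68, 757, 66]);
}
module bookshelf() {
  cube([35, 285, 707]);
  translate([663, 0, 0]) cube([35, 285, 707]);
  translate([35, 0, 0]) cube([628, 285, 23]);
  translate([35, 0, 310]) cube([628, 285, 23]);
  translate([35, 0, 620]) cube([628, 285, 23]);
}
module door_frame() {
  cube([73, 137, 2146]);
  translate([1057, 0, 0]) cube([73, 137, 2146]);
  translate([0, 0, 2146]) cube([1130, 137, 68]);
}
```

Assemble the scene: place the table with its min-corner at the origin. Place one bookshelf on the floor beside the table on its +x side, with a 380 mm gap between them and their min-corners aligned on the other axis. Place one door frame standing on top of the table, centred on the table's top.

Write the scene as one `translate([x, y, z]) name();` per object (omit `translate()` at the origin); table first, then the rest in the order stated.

table();
translate([1850, 0, 0]) bookshelf();
translate([170, 420, 738]) door_frame();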